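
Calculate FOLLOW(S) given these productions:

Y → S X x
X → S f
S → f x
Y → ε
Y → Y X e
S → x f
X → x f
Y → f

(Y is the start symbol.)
To compute FOLLOW(S), find every occurrence of S on a right-hand side N → α S β: add FIRST(β) \ {ε}, and if β is empty or nullable also add FOLLOW(N). Iterate to a fixed point.

In Y → S X x: S is followed by X x, add FIRST(X x) \ {ε} = { 'f', 'x' }
In X → S f: S is followed by f, add FIRST(f) \ {ε} = { 'f' }

Taking the union: FOLLOW(S) = { 'f', 'x' }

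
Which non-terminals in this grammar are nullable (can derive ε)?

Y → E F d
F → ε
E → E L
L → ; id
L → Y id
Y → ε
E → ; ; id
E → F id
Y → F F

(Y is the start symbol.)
{ 'F', 'Y' }

ε-productions: F → ε, Y → ε
So F, Y are immediately nullable.
No further non-terminal can be added: every production for the remaining non-terminals contains a terminal or a non-nullable non-terminal.
Nullable = { 'F', 'Y' }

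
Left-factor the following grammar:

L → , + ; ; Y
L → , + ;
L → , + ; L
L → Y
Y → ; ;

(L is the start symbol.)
Left-factoring transforms A → αβ₁ | αβ₂ into A → αA' and A' → β₁ | β₂
(α is the longest common prefix among the alternatives). Repeat until
no nonterminal has two alternatives with a common prefix.

Round 1: L has alternatives sharing prefix ', + ;'. Introduce L': L → , + ; L'
  Add: L' → ; Y
  Add: L' → ε
  Add: L' → L

No remaining common prefixes — done.

Resulting grammar:
L → , + ; L'
L' → ; Y
L' → ε
L' → L
L → Y
Y → ; ;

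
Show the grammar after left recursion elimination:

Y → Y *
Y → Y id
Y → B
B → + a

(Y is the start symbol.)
Y is directly left-recursive. The standard transformation for
  A → A α₁ | ... | A α_m | β₁ | ... | β_n
is
  A  → β₁ A' | ... | β_n A'
  A' → α₁ A' | ... | α_m A' | ε

Y → B becomes Y → B Y'
Y → Y * becomes Y' → * Y'
Y → Y id becomes Y' → id Y'
Add Y' → ε

Productions for other non-terminals are unchanged:
  B → + a

Resulting grammar:
Y → B Y'
Y' → * Y'
Y' → id Y'
Y' → ε
B → + a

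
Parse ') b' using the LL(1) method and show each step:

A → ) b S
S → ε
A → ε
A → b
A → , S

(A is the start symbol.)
Stack is shown with the top on the left.

Stack    Input  Action
----------------------
A $      ) b $  output A → ) b S
) b S $  ) b $  match ')'
b S $    b $    match 'b'
S $      $      output S → ε
$        $      accept

The string is accepted.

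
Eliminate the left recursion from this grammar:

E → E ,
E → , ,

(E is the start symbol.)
E is directly left-recursive. The standard transformation for
  A → A α₁ | ... | A α_m | β₁ | ... | β_n
is
  A  → β₁ A' | ... | β_n A'
  A' → α₁ A' | ... | α_m A' | ε

E → , , becomes E → , , E'
E → E , becomes E' → , E'
Add E' → ε

Resulting grammar:
E → , , E'
E' → , E'
E' → ε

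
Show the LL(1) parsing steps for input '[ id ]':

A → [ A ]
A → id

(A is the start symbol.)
LL(1) parsing maintains a stack (initially the start symbol over $) and the input. At each step: if the stack top is a terminal, match it against the current input token; if it is a non-terminal N, replace it with the RHS of M[N, lookahead] (the unique production whose predict set contains the lookahead).

Stack is shown with the top on the left.

Stack    Input     Action
-------------------------
A $      [ id ] $  output A → [ A ]
[ A ] $  [ id ] $  match '['
A ] $    id ] $    output A → id
id ] $   id ] $    match 'id'
] $      ] $       match ']'
$        $         accept

The string is accepted.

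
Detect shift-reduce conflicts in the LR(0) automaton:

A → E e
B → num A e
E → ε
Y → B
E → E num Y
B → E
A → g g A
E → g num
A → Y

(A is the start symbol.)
Yes — I0: [E → .] vs [A → . g g A]; I3: [B → E .] vs [A → E . e]; I6: [E → .] vs [A → . g g A]; I9: [E → .] vs [A → . g g A]; I13: [E → .] vs [B → . num A e]; I14: [B → E .] vs [E → E . num Y]

A shift-reduce conflict occurs when an LR(0) state has both:
  - a complete (reduce) item [A → α .] (dot at the end), and
  - a shift item [B → β . c γ] (dot before a terminal).

Augment with A' → A and build the canonical LR(0) collection (I0 = CLOSURE({[A' → . A]}), then GOTO on every symbol after a dot until no new states appear). It has 17 states:
  I0: { [A → . E e], [A → . Y], [A → . g g A], [A' → . A], [B → . E], [B → . num A e], [E → . E num Y], [E → . g num], [E → .], [Y → . B] }  — shift, reduce
  I1: { [A' → A .] }  — accept
  I2: { [Y → B .] }  — reduce
  I3: { [A → E . e], [B → E .], [E → E . num Y] }  — shift, reduce
  I4: { [A → Y .] }  — reduce
  I5: { [A → g . g A], [E → g . num] }  — shift
  I6: { [A → . E e], [A → . Y], [A → . g g A], [B → . E], [B → . num A e], [B → num . A e], [E → . E num Y], [E → . g num], [E → .], [Y → . B] }  — shift, reduce
  I7: { [B → num A . e] }  — shift
  I8: { [B → num A e .] }  — reduce
  I9: { [A → . E e], [A → . Y], [A → . g g A], [A → g g . A], [B → . E], [B → . num A e], [E → . E num Y], [E → . g num], [E → .], [Y → . B] }  — shift, reduce
  I10: { [E → g num .] }  — reduce
  I11: { [A → g g A .] }  — reduce
  I12: { [A → E e .] }  — reduce
  I13: { [B → . E], [B → . num A e], [E → . E num Y], [E → . g num], [E → .], [E → E num . Y], [Y → . B] }  — shift, reduce
  I14: { [B → E .], [E → E . num Y] }  — shift, reduce
  I15: { [E → E num Y .] }  — reduce
  I16: { [E → g . num] }  — shift

I0 contains reduce item [E → .] and shift items [A → . g g A], [B → . num A e], [E → . g num] — shift-reduce conflict.
I3 contains reduce item [B → E .] and shift items [A → E . e], [E → E . num Y] — shift-reduce conflict.
I6 contains reduce item [E → .] and shift items [A → . g g A], [B → . num A e], [E → . g num] — shift-reduce conflict.
I9 contains reduce item [E → .] and shift items [A → . g g A], [B → . num A e], [E → . g num] — shift-reduce conflict.
I13 contains reduce item [E → .] and shift items [B → . num A e], [E → . g num] — shift-reduce conflict.
I14 contains reduce item [B → E .] and shift item [E → E . num Y] — shift-reduce conflict.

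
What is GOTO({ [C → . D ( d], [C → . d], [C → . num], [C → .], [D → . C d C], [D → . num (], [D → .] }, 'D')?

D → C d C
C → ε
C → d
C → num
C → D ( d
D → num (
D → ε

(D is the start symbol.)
{ [C → D . ( d] }

GOTO(I, 'D') = CLOSURE({ [A → αX.β] : [A → α.Xβ] ∈ I, X = 'D' })

Items with dot before 'D', with the dot advanced:
  [C → . D ( d] → [C → D . ( d]
Closure adds nothing (no advanced item has the dot before a non-terminal).

GOTO = { [C → D . ( d] }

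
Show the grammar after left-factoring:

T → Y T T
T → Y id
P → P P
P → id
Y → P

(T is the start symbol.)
Left-factoring transforms A → αβ₁ | αβ₂ into A → αA' and A' → β₁ | β₂
(α is the longest common prefix among the alternatives). Repeat until
no nonterminal has two alternatives with a common prefix.

Round 1: T has alternatives sharing prefix 'Y'. Introduce T': T → Y T'
  Add: T' → T T
  Add: T' → id

No remaining common prefixes — done.

Resulting grammar:
T → Y T'
T' → T T
T' → id
P → P P
P → id
Y → P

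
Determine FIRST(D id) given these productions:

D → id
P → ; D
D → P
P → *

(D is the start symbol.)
{ '*', ';', 'id' }

FIRST sets of the non-terminals involved (from the grammar, by fixed-point iteration):
  FIRST(D) = { '*', ';', 'id' }

To compute FIRST(D id), process the symbols left to right:
Symbol D is a non-terminal. Add FIRST(D) \ {ε} = { '*', ';', 'id' }
D is not nullable (ε ∉ FIRST(D)), so stop here.
FIRST(D id) = { '*', ';', 'id' }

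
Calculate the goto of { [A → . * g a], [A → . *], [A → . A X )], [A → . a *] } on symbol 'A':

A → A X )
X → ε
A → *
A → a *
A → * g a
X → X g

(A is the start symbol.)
GOTO(I, 'A') = CLOSURE({ [A → αX.β] : [A → α.Xβ] ∈ I, X = 'A' })

Items with dot before 'A', with the dot advanced:
  [A → . A X )] → [A → A . X )]
Closure of the advanced items:
  [A → A . X )] has the dot before X: add [X → .], [X → . X g]

GOTO = { [A → A . X )], [X → . X g], [X → .] }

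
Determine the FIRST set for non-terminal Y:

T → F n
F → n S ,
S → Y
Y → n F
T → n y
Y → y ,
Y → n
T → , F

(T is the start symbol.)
{ 'n', 'y' }

To compute FIRST(Y), examine every production with Y on the left-hand side, reading each right-hand side left to right until a non-nullable symbol is reached.

From Y → n F:
  - n is a terminal: add 'n' and stop
From Y → y ,:
  - y is a terminal: add 'y' and stop
From Y → n:
  - n is a terminal: add 'n' and stop

Collecting: FIRST(Y) = { 'n', 'y' }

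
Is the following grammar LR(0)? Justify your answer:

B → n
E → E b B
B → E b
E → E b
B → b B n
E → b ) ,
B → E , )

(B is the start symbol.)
No. Shift-reduce conflict between [B → E b .] and [B → . b B n]

Augment with B' → B and build the canonical LR(0) collection (I0 = CLOSURE({[B' → . B]}), then GOTO on every symbol after a dot until no new states appear). It has 13 states:
  I0: { [B → . E , )], [B → . E b], [B → . b B n], [B → . n], [B' → . B], [E → . E b B], [E → . E b], [E → . b ) ,] }  — shift
  I1: { [B' → B .] }  — accept
  I2: { [B → E . , )], [B → E . b], [E → E . b B], [E → E . b] }  — shift
  I3: { [B → . E , )], [B → . E b], [B → . b B n], [B → . n], [B → b . B n], [E → . E b B], [E → . E b], [E → . b ) ,], [E → b . ) ,] }  — shift
  I4: { [B → n .] }  — reduce
  I5: { [E → b ) . ,] }  — shift
  I6: { [B → b B . n] }  — shift
  I7: { [B → b B n .] }  — reduce
  I8: { [E → b ) , .] }  — reduce
  I9: { [B → E , . )] }  — shift
  I10: { [B → . E , )], [B → . E b], [B → . b B n], [B → . n], [B → E b .], [E → . E b B], [E → . E b], [E → . b ) ,], [E → E b . B], [E → E b .] }  — shift, 2 reduces
  I11: { [E → E b B .] }  — reduce
  I12: { [B → E , ) .] }  — reduce

Conflict in state I10:
  Shift-reduce conflict between [B → E b .] and [B → . b B n]
So the grammar is NOT LR(0).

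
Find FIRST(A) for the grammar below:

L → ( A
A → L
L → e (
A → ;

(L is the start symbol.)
To compute FIRST(A), examine every production with A on the left-hand side, reading each right-hand side left to right until a non-nullable symbol is reached.

FIRST sets of the other non-terminals involved (by the same procedure, iterated to a fixed point):
  FIRST(L) = { '(', 'e' }

From A → L:
  - L is a non-terminal: add FIRST(L) \ {ε} = { '(', 'e' }
    L is not nullable, so stop
From A → ;:
  - ';' is a terminal: add ';' and stop

Collecting: FIRST(A) = { '(', ';', 'e' }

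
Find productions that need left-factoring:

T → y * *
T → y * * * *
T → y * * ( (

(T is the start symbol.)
Left-factoring is needed when two productions for the same non-terminal
share a common prefix on the right-hand side.

Productions for T:
  T → y * *
  T → y * * * *
  T → y * * ( (

Found common prefix 'y * *' in productions for T

Answer: Yes, T has productions with common prefix 'y * *'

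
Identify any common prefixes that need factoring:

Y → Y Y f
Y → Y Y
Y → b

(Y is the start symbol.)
Left-factoring is needed when two productions for the same non-terminal
share a common prefix on the right-hand side.

Productions for Y:
  Y → Y Y f
  Y → Y Y
  Y → b

Found common prefix 'Y Y' in productions for Y

Answer: Yes, Y has productions with common prefix 'Y Y'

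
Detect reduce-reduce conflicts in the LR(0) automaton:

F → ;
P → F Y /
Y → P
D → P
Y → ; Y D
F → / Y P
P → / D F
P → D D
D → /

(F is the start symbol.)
Yes — I8: [D → P .] vs [Y → P .]; I10: [D → P .] vs [F → / Y P .]

A reduce-reduce conflict occurs when an LR(0) state has two complete items [A → α .] and [B → β .] — both call for a reduction, and with no lookahead the parser cannot choose between them.

Augment with F' → F and build the canonical LR(0) collection (I0 = CLOSURE({[F' → . F]}), then GOTO on every symbol after a dot until no new states appear). It has 19 states:
  I0: { [F → . / Y P], [F → . ;], [F' → . F] }  — shift
  I1: { [D → . /], [D → . P], [F → . / Y P], [F → . ;], [F → / . Y P], [P → . / D F], [P → . D D], [P → . F Y /], [Y → . ; Y D], [Y → . P] }  — shift
  I2: { [F → ; .] }  — reduce
  I3: { [F' → F .] }  — accept
  I4: { [D → . /], [D → . P], [D → / .], [F → . / Y P], [F → . ;], [F → / . Y P], [P → . / D F], [P → . D D], [P → . F Y /], [P → / . D F], [Y → . ; Y D], [Y → . P] }  — shift, reduce
  I5: { [D → . /], [D → . P], [F → . / Y P], [F → . ;], [F → ; .], [P → . / D F], [P → . D D], [P → . F Y /], [Y → . ; Y D], [Y → . P], [Y → ; . Y D] }  — shift, reduce
  I6: { [D → . /], [D → . P], [F → . / Y P], [F → . ;], [P → . / D F], [P → . D D], [P → . F Y /], [P → D . D] }  — shift
  I7: { [D → . /], [D → . P], [F → . / Y P], [F → . ;], [P → . / D F], [P → . D D], [P → . F Y /], [P → F . Y /], [Y → . ; Y D], [Y → . P] }  — shift
  I8: { [D → P .], [Y → P .] }  — 2 reduces
  I9: { [D → . /], [D → . P], [F → . / Y P], [F → . ;], [F → / Y . P], [P → . / D F], [P → . D D], [P → . F Y /] }  — shift
  I10: { [D → P .], [F → / Y P .] }  — 2 reduces
  I11: { [P → F Y . /] }  — shift
  I12: { [P → F Y / .] }  — reduce
  I13: { [D → . /], [D → . P], [F → . / Y P], [F → . ;], [P → . / D F], [P → . D D], [P → . F Y /], [P → D . D], [P → D D .] }  — shift, reduce
  I14: { [D → P .] }  — reduce
  I15: { [D → . /], [D → . P], [F → . / Y P], [F → . ;], [P → . / D F], [P → . D D], [P → . F Y /], [Y → ; Y . D] }  — shift
  I16: { [D → . /], [D → . P], [F → . / Y P], [F → . ;], [P → . / D F], [P → . D D], [P → . F Y /], [P → D . D], [Y → ; Y D .] }  — shift, reduce
  I17: { [D → . /], [D → . P], [F → . / Y P], [F → . ;], [P → . / D F], [P → . D D], [P → . F Y /], [P → / D . F], [P → D . D] }  — shift
  I18: { [D → . /], [D → . P], [F → . / Y P], [F → . ;], [P → . / D F], [P → . D D], [P → . F Y /], [P → / D F .], [P → F . Y /], [Y → . ; Y D], [Y → . P] }  — shift, reduce

I8 contains complete items [D → P .], [Y → P .] — reduce-reduce conflict.
I10 contains complete items [D → P .], [F → / Y P .] — reduce-reduce conflict.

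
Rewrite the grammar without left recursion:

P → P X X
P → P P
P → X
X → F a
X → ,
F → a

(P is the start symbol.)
P is directly left-recursive. The standard transformation for
  A → A α₁ | ... | A α_m | β₁ | ... | β_n
is
  A  → β₁ A' | ... | β_n A'
  A' → α₁ A' | ... | α_m A' | ε

P → X becomes P → X P'
P → P X X becomes P' → X X P'
P → P P becomes P' → P P'
Add P' → ε

Productions for other non-terminals are unchanged:
  X → F a
  X → ,
  F → a

Resulting grammar:
P → X P'
P' → X X P'
P' → P P'
P' → ε
X → F a
X → ,
F → a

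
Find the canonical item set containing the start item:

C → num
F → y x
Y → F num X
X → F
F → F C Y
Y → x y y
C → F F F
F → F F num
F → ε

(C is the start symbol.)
{ [C → . F F F], [C → . num], [C' → . C], [F → . F C Y], [F → . F F num], [F → . y x], [F → .] }

First, augment the grammar with C' → C
I₀ = CLOSURE({ [C' → . C] }):
  [C' → . C] has the dot before C: add [C → . num], [C → . F F F]
  [C → . F F F] has the dot before F: add [F → . y x], [F → . F C Y], [F → . F F num], [F → .]
No further items can be added.

I₀ = { [C → . F F F], [C → . num], [C' → . C], [F → . F C Y], [F → . F F num], [F → . y x], [F → .] }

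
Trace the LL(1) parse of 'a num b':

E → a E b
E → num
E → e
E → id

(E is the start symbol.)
LL(1) parsing maintains a stack (initially the start symbol over $) and the input. At each step: if the stack top is a terminal, match it against the current input token; if it is a non-terminal N, replace it with the RHS of M[N, lookahead] (the unique production whose predict set contains the lookahead).

Stack is shown with the top on the left.

Stack    Input      Action
--------------------------
E $      a num b $  output E → a E b
a E b $  a num b $  match 'a'
E b $    num b $    output E → num
num b $  num b $    match 'num'
b $      b $        match 'b'
$        $          accept

The string is accepted.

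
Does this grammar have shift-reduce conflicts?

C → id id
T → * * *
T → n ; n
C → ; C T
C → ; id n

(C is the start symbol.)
No shift-reduce conflicts

Augment with C' → C and build the canonical LR(0) collection (I0 = CLOSURE({[C' → . C]}), then GOTO on every symbol after a dot until no new states appear). It has 15 states:
  I0: { [C → . ; C T], [C → . ; id n], [C → . id id], [C' → . C] }  — shift
  I1: { [C → . ; C T], [C → . ; id n], [C → . id id], [C → ; . C T], [C → ; . id n] }  — shift
  I2: { [C' → C .] }  — accept
  I3: { [C → id . id] }  — shift
  I4: { [C → id id .] }  — reduce
  I5: { [C → ; C . T], [T → . * * *], [T → . n ; n] }  — shift
  I6: { [C → ; id . n], [C → id . id] }  — shift
  I7: { [C → ; id n .] }  — reduce
  I8: { [T → * . * *] }  — shift
  I9: { [C → ; C T .] }  — reduce
  I10: { [T → n . ; n] }  — shift
  I11: { [T → n ; . n] }  — shift
  I12: { [T → n ; n .] }  — reduce
  I13: { [T → * * . *] }  — shift
  I14: { [T → * * * .] }  — reduce

No state contains both a complete item and a shift item.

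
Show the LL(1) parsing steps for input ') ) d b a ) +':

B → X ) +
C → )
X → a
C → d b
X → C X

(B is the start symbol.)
LL(1) parsing maintains a stack (initially the start symbol over $) and the input. At each step: if the stack top is a terminal, match it against the current input token; if it is a non-terminal N, replace it with the RHS of M[N, lookahead] (the unique production whose predict set contains the lookahead).

Stack is shown with the top on the left.

Stack        Input            Action
------------------------------------
B $          ) ) d b a ) + $  output B → X ) +
X ) + $      ) ) d b a ) + $  output X → C X
C X ) + $    ) ) d b a ) + $  output C → )
) X ) + $    ) ) d b a ) + $  match ')'
X ) + $      ) d b a ) + $    output X → C X
C X ) + $    ) d b a ) + $    output C → )
) X ) + $    ) d b a ) + $    match ')'
X ) + $      d b a ) + $      output X → C X
C X ) + $    d b a ) + $      output C → d b
d b X ) + $  d b a ) + $      match 'd'
b X ) + $    b a ) + $        match 'b'
X ) + $      a ) + $          output X → a
a ) + $      a ) + $          match 'a'
) + $        ) + $            match ')'
+ $          + $              match '+'
$            $                accept

The string is accepted.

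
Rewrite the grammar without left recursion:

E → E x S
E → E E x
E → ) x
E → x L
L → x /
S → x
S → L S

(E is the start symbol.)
E is directly left-recursive. The standard transformation for
  A → A α₁ | ... | A α_m | β₁ | ... | β_n
is
  A  → β₁ A' | ... | β_n A'
  A' → α₁ A' | ... | α_m A' | ε

E → ) x becomes E → ) x E'
E → x L becomes E → x L E'
E → E x S becomes E' → x S E'
E → E E x becomes E' → E x E'
Add E' → ε

Productions for other non-terminals are unchanged:
  L → x /
  S → x
  S → L S

Resulting grammar:
E → ) x E'
E → x L E'
E' → x S E'
E' → E x E'
E' → ε
L → x /
S → x
S → L S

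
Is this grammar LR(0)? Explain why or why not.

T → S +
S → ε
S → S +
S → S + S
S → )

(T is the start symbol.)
Augment with T' → T and build the canonical LR(0) collection (I0 = CLOSURE({[T' → . T]}), then GOTO on every symbol after a dot until no new states appear). It has 7 states:
  I0: { [S → . )], [S → . S + S], [S → . S +], [S → .], [T → . S +], [T' → . T] }  — shift, reduce
  I1: { [S → ) .] }  — reduce
  I2: { [S → S . + S], [S → S . +], [T → S . +] }  — shift
  I3: { [T' → T .] }  — accept
  I4: { [S → . )], [S → . S + S], [S → . S +], [S → .], [S → S + . S], [S → S + .], [T → S + .] }  — shift, 3 reduces
  I5: { [S → S + S .], [S → S . + S], [S → S . +] }  — shift, reduce
  I6: { [S → . )], [S → . S + S], [S → . S +], [S → .], [S → S + . S], [S → S + .] }  — shift, 2 reduces

Conflict in state I0:
  Shift-reduce conflict between [S → .] and [S → . )]
So the grammar is NOT LR(0).

Answer: No. Shift-reduce conflict between [S → .] and [S → . )]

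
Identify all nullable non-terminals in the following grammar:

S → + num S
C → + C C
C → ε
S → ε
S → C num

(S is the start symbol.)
{ 'C', 'S' }

A non-terminal is nullable if it can derive ε (the empty string): either it has an ε-production, or it has a production whose right-hand side consists entirely of nullable non-terminals.

ε-productions: C → ε, S → ε
So C, S are immediately nullable.
Every non-terminal is now nullable.
Nullable = { 'C', 'S' }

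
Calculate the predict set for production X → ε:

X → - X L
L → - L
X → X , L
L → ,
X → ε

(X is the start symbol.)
PREDICT(X → ε) = (FIRST(RHS) \ {ε}) ∪ (FOLLOW(X) if ε ∈ FIRST(RHS), i.e. RHS ⇒* ε)
The right-hand side is ε (FIRST(ε) = { ε }), so the predict set is FOLLOW(X) = { $, ',', '-' }
PREDICT(X → ε) = { $, ',', '-' }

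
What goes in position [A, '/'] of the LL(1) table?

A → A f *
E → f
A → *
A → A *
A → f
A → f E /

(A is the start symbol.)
To find M[A, '/'], we find productions for A where '/' is in the predict set (PREDICT(N → α) = (FIRST(α) \ {ε}) ∪ (FOLLOW(N) if α ⇒* ε)).

Relevant sets:
  FIRST(A) = { '*', 'f' }

A → A f *: PREDICT = { '*', 'f' }
A → *: PREDICT = { '*' }
A → A *: PREDICT = { '*', 'f' }
A → f: PREDICT = { 'f' }
A → f E /: PREDICT = { 'f' }

M[A, '/'] is empty (no production applies)

Answer: Empty (error entry)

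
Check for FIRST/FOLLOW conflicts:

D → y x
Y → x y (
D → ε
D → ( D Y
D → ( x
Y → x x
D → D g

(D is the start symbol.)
Yes. D → D g with FOLLOW(D) on { 'g' }

A FIRST/FOLLOW conflict occurs when a non-terminal N has a nullable alternative N → β (β ⇒* ε) and another alternative N → α with FIRST(α) ∩ FOLLOW(N) ≠ ∅: on such a lookahead the parser cannot decide between expanding α and letting N vanish via β.

Nullable non-terminals: D.
FIRST sets used below: FIRST(D) = { '(', 'g', 'y', ε }

D: nullable alternative(s) D → ε; FOLLOW(D) = { $, 'g', 'x' }
  D → y x: FIRST \ {ε} = { 'y' } — disjoint from FOLLOW(D)
  D → ε: FIRST \ {ε} = { } — this is the only nullable alternative, skip
  D → ( D Y: FIRST \ {ε} = { '(' } — disjoint from FOLLOW(D)
  D → ( x: FIRST \ {ε} = { '(' } — disjoint from FOLLOW(D)
  D → D g: FIRST \ {ε} = { '(', 'g', 'y' } — overlaps FOLLOW(D) on { 'g' }: CONFLICT

Y has no nullable alternative, so no FIRST/FOLLOW check is needed there.

So the grammar has 1 FIRST/FOLLOW conflict (marked CONFLICT above).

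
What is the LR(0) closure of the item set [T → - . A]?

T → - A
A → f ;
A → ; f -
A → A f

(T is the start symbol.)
Start with: [T → - . A]
  [T → - . A] has the dot before A: add [A → . f ;], [A → . ; f -], [A → . A f]
No further items can be added.

CLOSURE = { [A → . ; f -], [A → . A f], [A → . f ;], [T → - . A] }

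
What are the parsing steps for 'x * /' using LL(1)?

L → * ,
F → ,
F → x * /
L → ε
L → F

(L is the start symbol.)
Stack is shown with the top on the left.

Stack    Input    Action
------------------------
L $      x * / $  output L → F
F $      x * / $  output F → x * /
x * / $  x * / $  match 'x'
* / $    * / $    match '*'
/ $      / $      match '/'
$        $        accept

The string is accepted.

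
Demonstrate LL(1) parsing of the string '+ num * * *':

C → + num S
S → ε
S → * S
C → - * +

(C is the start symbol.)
LL(1) parsing maintains a stack (initially the start symbol over $) and the input. At each step: if the stack top is a terminal, match it against the current input token; if it is a non-terminal N, replace it with the RHS of M[N, lookahead] (the unique production whose predict set contains the lookahead).

Stack is shown with the top on the left.

Stack      Input          Action
--------------------------------
C $        + num * * * $  output C → + num S
+ num S $  + num * * * $  match '+'
num S $    num * * * $    match 'num'
S $        * * * $        output S → * S
* S $      * * * $        match '*'
S $        * * $          output S → * S
* S $      * * $          match '*'
S $        * $            output S → * S
* S $      * $            match '*'
S $        $              output S → ε
$          $              accept

The string is accepted.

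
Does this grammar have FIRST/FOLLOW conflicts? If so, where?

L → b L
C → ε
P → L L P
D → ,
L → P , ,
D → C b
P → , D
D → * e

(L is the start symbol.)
No FIRST/FOLLOW conflicts.

A FIRST/FOLLOW conflict occurs when a non-terminal N has a nullable alternative N → β (β ⇒* ε) and another alternative N → α with FIRST(α) ∩ FOLLOW(N) ≠ ∅: on such a lookahead the parser cannot decide between expanding α and letting N vanish via β.

Nullable non-terminals: C.
C has a nullable alternative but only one production, so nothing to check.

D, L, P have no nullable alternative, so no FIRST/FOLLOW check is needed there.

No FIRST/FOLLOW conflicts found.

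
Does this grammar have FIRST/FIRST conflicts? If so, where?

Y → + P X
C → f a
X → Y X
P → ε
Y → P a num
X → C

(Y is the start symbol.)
No FIRST/FIRST conflicts.

FIRST sets of the non-terminals at (or reachable through a nullable prefix from) the front of some alternative:
  FIRST(P) = { ε }
  FIRST(Y) = { '+', 'a' }
  FIRST(C) = { 'f' }

Productions for Y:
  Y → + P X: FIRST = { '+' }
  Y → P a num: FIRST = { 'a' }
Productions for X:
  X → Y X: FIRST = { '+', 'a' }
  X → C: FIRST = { 'f' }
C, P have only one production, so no FIRST/FIRST conflict is possible there.

All alternatives of each non-terminal have pairwise disjoint FIRST sets.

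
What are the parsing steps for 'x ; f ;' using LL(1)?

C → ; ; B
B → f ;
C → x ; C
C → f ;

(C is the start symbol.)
Stack is shown with the top on the left.

Stack    Input      Action
--------------------------
C $      x ; f ; $  output C → x ; C
x ; C $  x ; f ; $  match 'x'
; C $    ; f ; $    match ';'
C $      f ; $      output C → f ;
f ; $    f ; $      match 'f'
; $      ; $        match ';'
$        $          accept

The string is accepted.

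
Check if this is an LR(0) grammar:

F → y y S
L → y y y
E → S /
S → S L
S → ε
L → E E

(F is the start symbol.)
No. Shift-reduce conflict between [F → y y S .] and [L → . y y y]

A grammar is LR(0) if no state in the canonical LR(0) collection has:
  - both a shift item (dot before a terminal) and a complete item (shift-reduce conflict), or
  - two or more complete items (reduce-reduce conflict; the accept item [F' → F .] counts as a complete item here).

Augment with F' → F and build the canonical LR(0) collection (I0 = CLOSURE({[F' → . F]}), then GOTO on every symbol after a dot until no new states appear). It has 13 states:
  I0: { [F → . y y S], [F' → . F] }  — shift
  I1: { [F' → F .] }  — accept
  I2: { [F → y . y S] }  — shift
  I3: { [F → y y . S], [S → . S L], [S → .] }  — reduce
  I4: { [E → . S /], [F → y y S .], [L → . E E], [L → . y y y], [S → . S L], [S → .], [S → S . L] }  — shift, 2 reduces
  I5: { [E → . S /], [L → E . E], [S → . S L], [S → .] }  — reduce
  I6: { [S → S L .] }  — reduce
  I7: { [E → . S /], [E → S . /], [L → . E E], [L → . y y y], [S → . S L], [S → .], [S → S . L] }  — shift, reduce
  I8: { [L → y . y y] }  — shift
  I9: { [L → y y . y] }  — shift
  I10: { [L → y y y .] }  — reduce
  I11: { [E → S / .] }  — reduce
  I12: { [L → E E .] }  — reduce

Conflict in state I4:
  Shift-reduce conflict between [F → y y S .] and [L → . y y y]
So the grammar is NOT LR(0).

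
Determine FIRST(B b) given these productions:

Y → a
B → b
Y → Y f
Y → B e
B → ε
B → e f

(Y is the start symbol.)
{ 'b', 'e' }

FIRST sets of the non-terminals involved (from the grammar, by fixed-point iteration):
  FIRST(B) = { 'b', 'e', ε }

To compute FIRST(B b), process the symbols left to right:
Symbol B is a non-terminal. Add FIRST(B) \ {ε} = { 'b', 'e' }
B is nullable (ε ∈ FIRST(B)), continue to the next symbol.
Symbol b is a terminal. Add 'b' and stop.
FIRST(B b) = { 'b', 'e' }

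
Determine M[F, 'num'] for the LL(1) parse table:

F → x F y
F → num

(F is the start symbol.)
To find M[F, 'num'], we find productions for F where 'num' is in the predict set (PREDICT(N → α) = (FIRST(α) \ {ε}) ∪ (FOLLOW(N) if α ⇒* ε)).

F → x F y: PREDICT = { 'x' }
F → num: PREDICT = { 'num' }
  'num' is in predict set, so this production goes in M[F, 'num']

M[F, 'num'] = F → num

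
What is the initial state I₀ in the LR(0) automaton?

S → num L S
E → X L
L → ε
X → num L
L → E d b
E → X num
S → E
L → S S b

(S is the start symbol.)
First, augment the grammar with S' → S
I₀ = CLOSURE({ [S' → . S] }):
  [S' → . S] has the dot before S: add [S → . num L S], [S → . E]
  [S → . E] has the dot before E: add [E → . X L], [E → . X num]
  [E → . X L] has the dot before X: add [X → . num L]
No further items can be added.

I₀ = { [E → . X L], [E → . X num], [S → . E], [S → . num L S], [S' → . S], [X → . num L] }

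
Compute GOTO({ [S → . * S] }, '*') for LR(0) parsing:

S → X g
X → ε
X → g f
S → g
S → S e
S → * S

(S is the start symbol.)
GOTO(I, '*') = CLOSURE({ [A → αX.β] : [A → α.Xβ] ∈ I, X = '*' })

Items with dot before '*', with the dot advanced:
  [S → . * S] → [S → * . S]
Closure of the advanced items:
  [S → * . S] has the dot before S: add [S → . X g], [S → . g], [S → . S e], [S → . * S]
  [S → . X g] has the dot before X: add [X → .], [X → . g f]

GOTO = { [S → * . S], [S → . * S], [S → . S e], [S → . X g], [S → . g], [X → . g f], [X → .] }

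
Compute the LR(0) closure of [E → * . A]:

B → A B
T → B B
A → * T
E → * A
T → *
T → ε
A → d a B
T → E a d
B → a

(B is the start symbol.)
{ [A → . * T], [A → . d a B], [E → * . A] }

To compute CLOSURE, for each item [A → α.Bβ] where B is a non-terminal, add [B → .γ] for all productions B → γ; repeat for the newly added items until nothing changes.

Start with: [E → * . A]
  [E → * . A] has the dot before A: add [A → . * T], [A → . d a B]
No further items can be added.

CLOSURE = { [A → . * T], [A → . d a B], [E → * . A] }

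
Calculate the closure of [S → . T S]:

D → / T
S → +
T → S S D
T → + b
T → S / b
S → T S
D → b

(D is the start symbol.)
Start with: [S → . T S]
  [S → . T S] has the dot before T: add [T → . S S D], [T → . + b], [T → . S / b]
  [T → . S S D] has the dot before S: add [S → . +]
No further items can be added.

CLOSURE = { [S → . +], [S → . T S], [T → . + b], [T → . S / b], [T → . S S D] }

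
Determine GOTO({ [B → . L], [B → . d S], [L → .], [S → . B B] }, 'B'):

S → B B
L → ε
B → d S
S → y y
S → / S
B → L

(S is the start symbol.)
{ [B → . L], [B → . d S], [L → .], [S → B . B] }

GOTO(I, 'B') = CLOSURE({ [A → αX.β] : [A → α.Xβ] ∈ I, X = 'B' })

Items with dot before 'B', with the dot advanced:
  [S → . B B] → [S → B . B]
Closure of the advanced items:
  [S → B . B] has the dot before B: add [B → . d S], [B → . L]
  [B → . L] has the dot before L: add [L → .]

GOTO = { [B → . L], [B → . d S], [L → .], [S → B . B] }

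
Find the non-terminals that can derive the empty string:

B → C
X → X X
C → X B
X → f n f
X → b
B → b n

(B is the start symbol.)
None

A non-terminal is nullable if it can derive ε (the empty string): either it has an ε-production, or it has a production whose right-hand side consists entirely of nullable non-terminals.

There are no ε-productions, so no non-terminal can derive ε.
No non-terminals are nullable.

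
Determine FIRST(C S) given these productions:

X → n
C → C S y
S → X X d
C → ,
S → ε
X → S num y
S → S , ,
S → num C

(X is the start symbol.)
{ ',' }

FIRST sets of the non-terminals involved (from the grammar, by fixed-point iteration):
  FIRST(C) = { ',' }

To compute FIRST(C S), process the symbols left to right:
Symbol C is a non-terminal. Add FIRST(C) \ {ε} = { ',' }
C is not nullable (ε ∉ FIRST(C)), so stop here.
FIRST(C S) = { ',' }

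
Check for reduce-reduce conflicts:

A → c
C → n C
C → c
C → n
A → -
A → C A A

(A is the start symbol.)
A reduce-reduce conflict occurs when an LR(0) state has two complete items [A → α .] and [B → β .] — both call for a reduction, and with no lookahead the parser cannot choose between them.

Augment with A' → A and build the canonical LR(0) collection (I0 = CLOSURE({[A' → . A]}), then GOTO on every symbol after a dot until no new states appear). It has 10 states:
  I0: { [A → . -], [A → . C A A], [A → . c], [A' → . A], [C → . c], [C → . n C], [C → . n] }  — shift
  I1: { [A → - .] }  — reduce
  I2: { [A' → A .] }  — accept
  I3: { [A → . -], [A → . C A A], [A → . c], [A → C . A A], [C → . c], [C → . n C], [C → . n] }  — shift
  I4: { [A → c .], [C → c .] }  — 2 reduces
  I5: { [C → . c], [C → . n C], [C → . n], [C → n . C], [C → n .] }  — shift, reduce
  I6: { [C → n C .] }  — reduce
  I7: { [C → c .] }  — reduce
  I8: { [A → . -], [A → . C A A], [A → . c], [A → C A . A], [C → . c], [C → . n C], [C → . n] }  — shift
  I9: { [A → C A A .] }  — reduce

I4 contains complete items [A → c .], [C → c .] — reduce-reduce conflict.

Answer: Yes — I4: [A → c .] vs [C → c .]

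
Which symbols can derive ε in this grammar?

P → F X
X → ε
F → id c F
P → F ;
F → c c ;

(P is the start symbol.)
{ 'X' }

A non-terminal is nullable if it can derive ε (the empty string): either it has an ε-production, or it has a production whose right-hand side consists entirely of nullable non-terminals.

ε-productions: X → ε
So X is immediately nullable.
No further non-terminal can be added: every production for the remaining non-terminals contains a terminal or a non-nullable non-terminal.
Nullable = { 'X' }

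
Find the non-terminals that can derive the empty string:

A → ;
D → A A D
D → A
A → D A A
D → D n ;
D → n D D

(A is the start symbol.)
None

A non-terminal is nullable if it can derive ε (the empty string): either it has an ε-production, or it has a production whose right-hand side consists entirely of nullable non-terminals.

There are no ε-productions, so no non-terminal can derive ε.
No non-terminals are nullable.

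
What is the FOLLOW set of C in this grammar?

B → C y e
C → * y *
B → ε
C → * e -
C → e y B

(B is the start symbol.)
In B → C y e: C is followed by y e, add FIRST(y e) \ {ε} = { 'y' }

Taking the union: FOLLOW(C) = { 'y' }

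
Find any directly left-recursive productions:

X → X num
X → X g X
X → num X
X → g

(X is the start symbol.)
Direct left recursion occurs when N → N α for some non-terminal N (the right-hand side begins with the left-hand side itself).

X → X num: LEFT RECURSIVE (starts with X)
X → X g X: LEFT RECURSIVE (starts with X)
X → num X: starts with num
X → g: starts with g

The grammar has direct left recursion on: X.

Answer: Yes, X is left-recursive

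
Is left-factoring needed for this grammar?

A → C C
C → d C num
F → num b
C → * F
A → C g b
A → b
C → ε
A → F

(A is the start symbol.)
Left-factoring is needed when two productions for the same non-terminal
share a common prefix on the right-hand side.

Productions for A:
  A → C C
  A → C g b
  A → b
  A → F
Productions for C:
  C → d C num
  C → * F
  C → ε

Found common prefix 'C' in productions for A

Answer: Yes, A has productions with common prefix 'C'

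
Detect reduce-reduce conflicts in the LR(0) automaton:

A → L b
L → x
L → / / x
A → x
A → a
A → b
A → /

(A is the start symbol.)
Yes — I6: [A → x .] vs [L → x .]

A reduce-reduce conflict occurs when an LR(0) state has two complete items [A → α .] and [B → β .] — both call for a reduction, and with no lookahead the parser cannot choose between them.

Augment with A' → A and build the canonical LR(0) collection (I0 = CLOSURE({[A' → . A]}), then GOTO on every symbol after a dot until no new states appear). It has 10 states:
  I0: { [A → . /], [A → . L b], [A → . a], [A → . b], [A → . x], [A' → . A], [L → . / / x], [L → . x] }  — shift
  I1: { [A → / .], [L → / . / x] }  — shift, reduce
  I2: { [A' → A .] }  — accept
  I3: { [A → L . b] }  — shift
  I4: { [A → a .] }  — reduce
  I5: { [A → b .] }  — reduce
  I6: { [A → x .], [L → x .] }  — 2 reduces
  I7: { [A → L b .] }  — reduce
  I8: { [L → / / . x] }  — shift
  I9: { [L → / / x .] }  — reduce

I6 contains complete items [A → x .], [L → x .] — reduce-reduce conflict.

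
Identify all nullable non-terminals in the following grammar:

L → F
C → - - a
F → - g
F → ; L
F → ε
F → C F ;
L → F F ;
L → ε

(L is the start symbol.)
{ 'F', 'L' }

ε-productions: F → ε, L → ε
So F, L are immediately nullable.
No further non-terminal can be added: every production for the remaining non-terminals contains a terminal or a non-nullable non-terminal.
Nullable = { 'F', 'L' }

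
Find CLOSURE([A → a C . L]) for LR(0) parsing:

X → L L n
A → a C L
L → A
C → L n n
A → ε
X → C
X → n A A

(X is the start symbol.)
Start with: [A → a C . L]
  [A → a C . L] has the dot before L: add [L → . A]
  [L → . A] has the dot before A: add [A → . a C L], [A → .]
No further items can be added.

CLOSURE = { [A → . a C L], [A → .], [A → a C . L], [L → . A] }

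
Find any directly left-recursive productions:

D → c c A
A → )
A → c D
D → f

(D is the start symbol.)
No direct left recursion

Direct left recursion occurs when N → N α for some non-terminal N (the right-hand side begins with the left-hand side itself).

D → c c A: starts with c
A → ): starts with ')'
A → c D: starts with c
D → f: starts with f

No direct left recursion found.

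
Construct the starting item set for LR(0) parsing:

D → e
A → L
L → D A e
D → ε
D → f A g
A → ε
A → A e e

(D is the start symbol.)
First, augment the grammar with D' → D
I₀ = CLOSURE({ [D' → . D] }):
  [D' → . D] has the dot before D: add [D → . e], [D → .], [D → . f A g]
No further items can be added.

I₀ = { [D → . e], [D → . f A g], [D → .], [D' → . D] }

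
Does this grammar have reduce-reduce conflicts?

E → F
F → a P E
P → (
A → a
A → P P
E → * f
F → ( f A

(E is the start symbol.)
No reduce-reduce conflicts

A reduce-reduce conflict occurs when an LR(0) state has two complete items [A → α .] and [B → β .] — both call for a reduction, and with no lookahead the parser cannot choose between them.

Augment with E' → E and build the canonical LR(0) collection (I0 = CLOSURE({[E' → . E]}), then GOTO on every symbol after a dot until no new states appear). It has 15 states:
  I0: { [E → . * f], [E → . F], [E' → . E], [F → . ( f A], [F → . a P E] }  — shift
  I1: { [F → ( . f A] }  — shift
  I2: { [E → * . f] }  — shift
  I3: { [E' → E .] }  — accept
  I4: { [E → F .] }  — reduce
  I5: { [F → a . P E], [P → . (] }  — shift
  I6: { [P → ( .] }  — reduce
  I7: { [E → . * f], [E → . F], [F → . ( f A], [F → . a P E], [F → a P . E] }  — shift
  I8: { [F → a P E .] }  — reduce
  I9: { [E → * f .] }  — reduce
  I10: { [A → . P P], [A → . a], [F → ( f . A], [P → . (] }  — shift
  I11: { [F → ( f A .] }  — reduce
  I12: { [A → P . P], [P → . (] }  — shift
  I13: { [A → a .] }  — reduce
  I14: { [A → P P .] }  — reduce

No state contains more than one complete item.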